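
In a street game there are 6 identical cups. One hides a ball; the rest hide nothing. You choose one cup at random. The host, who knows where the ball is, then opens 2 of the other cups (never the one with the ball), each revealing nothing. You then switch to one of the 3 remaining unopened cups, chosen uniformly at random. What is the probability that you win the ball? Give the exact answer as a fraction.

5/18

Your original cup holds the ball with probability 1/6, so the other 5 collectively hold it with probability 5/6.
The host can always find 2 empty cups to open, so the reveals don't change that 5/6; it is now spread over the 3 remaining unopened cups.
P(win by switching) = (5/6) · (1/3) = 5/18.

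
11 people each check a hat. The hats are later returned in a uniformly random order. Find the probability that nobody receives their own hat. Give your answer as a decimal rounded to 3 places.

0.368

This is the derangement probability: permutations of 11 with no fixed point.
D(11) = 11! · (1 − 1/1! + 1/2! − ··· + (−1)^11/11!) = 14684570.
P = 14684570/39916800 = 1468457/3991680 ≈ 0.368.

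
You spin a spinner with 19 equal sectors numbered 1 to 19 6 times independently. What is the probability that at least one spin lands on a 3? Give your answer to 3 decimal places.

0.277

P(no spin lands on a 3) = (18/19)^6 ≈ 0.723.
P(at least one) = 1 − 0.723 = 0.277.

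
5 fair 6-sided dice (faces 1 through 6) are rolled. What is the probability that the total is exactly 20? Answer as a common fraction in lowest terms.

There are 6^5 = 7776 equally likely outcomes.
The number of ordered 5-tuples from {1,…,6} summing to 20 is 651.
P(sum = 20) = 651/7776 = 217/2592.

217/2592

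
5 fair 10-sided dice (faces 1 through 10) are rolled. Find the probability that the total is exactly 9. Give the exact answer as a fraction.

7/10000

There are 10^5 = 100000 equally likely outcomes.
The number of ordered 5-tuples from {1,…,10} summing to 9 is 70.
P(sum = 9) = 70/100000 = 7/10000.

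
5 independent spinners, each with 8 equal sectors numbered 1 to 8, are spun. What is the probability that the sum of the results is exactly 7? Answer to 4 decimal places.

0.0005

There are 8^5 = 32768 equally likely outcomes.
The number of ordered 5-tuples from {1,…,8} summing to 7 is 15.
P(sum = 7) = 15/32768 ≈ 0.0005.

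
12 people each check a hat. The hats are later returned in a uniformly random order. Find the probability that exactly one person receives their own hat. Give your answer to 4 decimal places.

Choose which one is fixed: C(12,1) = 12 ways.
The remaining 11 must have no fixed point: D(11) = 14684570.
P = 12·14684570/479001600 = 1468457/3991680 ≈ 0.3679.

0.3679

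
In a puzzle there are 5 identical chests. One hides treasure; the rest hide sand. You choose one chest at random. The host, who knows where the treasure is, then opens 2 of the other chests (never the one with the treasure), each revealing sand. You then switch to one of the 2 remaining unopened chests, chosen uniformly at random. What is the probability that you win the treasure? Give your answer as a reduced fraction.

2/5

Your original chest holds the treasure with probability 1/5, so the other 4 collectively hold it with probability 4/5.
The host can always find 2 empty chests to open, so the reveals don't change that 4/5; it is now spread over the 2 remaining unopened chests.
P(win by switching) = (4/5) · (1/2) = 2/5.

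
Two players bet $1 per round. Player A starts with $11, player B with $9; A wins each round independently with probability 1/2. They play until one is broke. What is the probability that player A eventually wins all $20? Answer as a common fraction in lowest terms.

11/20

With a fair step, P(i) = ½P(i−1) + ½P(i+1) with P(0)=0, P(20)=1 has the linear solution P(i) = i/20.
P(11) = 11/20.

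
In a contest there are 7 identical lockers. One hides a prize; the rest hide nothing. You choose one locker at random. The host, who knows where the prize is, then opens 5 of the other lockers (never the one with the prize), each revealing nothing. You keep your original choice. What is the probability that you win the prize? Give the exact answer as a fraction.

1/7

The host can always open 5 empty lockers regardless of your choice, so the reveals give no information about your original locker.
P(win by staying) = 1/7.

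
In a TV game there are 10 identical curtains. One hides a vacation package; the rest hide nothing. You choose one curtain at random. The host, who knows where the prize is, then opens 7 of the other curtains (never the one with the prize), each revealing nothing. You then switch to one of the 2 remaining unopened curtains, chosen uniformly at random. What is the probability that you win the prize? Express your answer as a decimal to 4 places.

0.4500

Your original curtain holds the prize with probability 1/10, so the other 9 collectively hold it with probability 9/10.
The host can always find 7 empty curtains to open, so the reveals don't change that 9/10; it is now spread over the 2 remaining unopened curtains.
P(win by switching) = (9/10) · (1/2) = 9/20 ≈ 0.4500.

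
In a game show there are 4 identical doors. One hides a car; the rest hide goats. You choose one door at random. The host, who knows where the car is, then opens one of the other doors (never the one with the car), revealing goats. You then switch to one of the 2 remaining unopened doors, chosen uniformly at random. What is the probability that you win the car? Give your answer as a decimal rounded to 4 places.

Your original door holds the car with probability 1/4, so the other 3 collectively hold it with probability 3/4.
The host can always find an empty door to open, so this doesn't change that 3/4; it is now spread over the 2 remaining unopened doors.
P(win by switching) = (3/4) · (1/2) = 3/8 ≈ 0.3750.

0.3750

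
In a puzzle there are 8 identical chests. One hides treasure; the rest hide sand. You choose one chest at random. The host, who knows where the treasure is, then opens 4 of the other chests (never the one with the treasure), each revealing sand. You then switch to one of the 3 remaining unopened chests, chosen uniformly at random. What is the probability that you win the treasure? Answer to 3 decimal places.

Your original chest holds the treasure with probability 1/8, so the other 7 collectively hold it with probability 7/8.
The host can always find 4 empty chests to open, so the reveals don't change that 7/8; it is now spread over the 3 remaining unopened chests.
P(win by switching) = (7/8) · (1/3) = 7/24 ≈ 0.292.

0.292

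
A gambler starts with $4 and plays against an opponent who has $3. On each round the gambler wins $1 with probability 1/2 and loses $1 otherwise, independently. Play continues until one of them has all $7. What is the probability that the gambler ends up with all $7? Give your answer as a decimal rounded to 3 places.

With a fair step, P(i) = ½P(i−1) + ½P(i+1) with P(0)=0, P(7)=1 has the linear solution P(i) = i/7.
P(4) = 4/7 ≈ 0.571.

0.571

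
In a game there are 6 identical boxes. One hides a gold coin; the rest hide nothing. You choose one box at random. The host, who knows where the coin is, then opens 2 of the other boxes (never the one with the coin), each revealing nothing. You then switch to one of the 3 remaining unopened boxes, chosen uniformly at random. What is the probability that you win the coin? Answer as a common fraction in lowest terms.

Your original box holds the coin with probability 1/6, so the other 5 collectively hold it with probability 5/6.
The host can always find 2 empty boxes to open, so the reveals don't change that 5/6; it is now spread over the 3 remaining unopened boxes.
P(win by switching) = (5/6) · (1/3) = 5/18.

5/18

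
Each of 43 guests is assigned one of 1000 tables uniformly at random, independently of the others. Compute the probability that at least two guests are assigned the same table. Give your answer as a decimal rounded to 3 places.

0.600

It's easier to compute the probability that all 43 are distinct.
P(all distinct) = 1000/1000 · 999/1000 · ··· · 958/1000 ≈ 0.400.
So the probability of at least one match is 1 − 0.400 = 0.600.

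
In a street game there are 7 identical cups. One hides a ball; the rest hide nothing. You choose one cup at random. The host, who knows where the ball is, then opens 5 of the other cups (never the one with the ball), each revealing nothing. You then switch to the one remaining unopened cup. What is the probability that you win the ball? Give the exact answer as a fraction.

Your original cup holds the ball with probability 1/7, so the other 6 collectively hold it with probability 6/7.
The host can always find 5 empty cups to open, so the reveals don't change that 6/7; it is now spread over the 1 remaining unopened cup.
P(win by switching) = (6/7) · (1/1) = 6/7.

6/7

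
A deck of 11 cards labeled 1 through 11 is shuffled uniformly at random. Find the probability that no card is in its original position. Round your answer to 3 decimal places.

0.368

This is the derangement probability: permutations of 11 with no fixed point.
D(11) = 11! · (1 − 1/1! + 1/2! − ··· + (−1)^11/11!) = 14684570.
P = 14684570/39916800 = 1468457/3991680 ≈ 0.368.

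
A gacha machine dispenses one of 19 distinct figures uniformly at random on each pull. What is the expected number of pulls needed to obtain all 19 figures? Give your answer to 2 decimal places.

After i distinct types are collected, each trial gives a new one with probability (19−i)/19, so the expected wait for the next new type is 19/(19−i).
E = 19/19 + 19/18 + 19/17 + 19/16 + 19/15 + 19/14 + 19/13 + 19/12 + 19/11 + 19/10 + 19/9 + 19/8 + 19/7 + 19/6 + 19/5 + 19/4 + 19/3 + 19/2 + 19/1 = 275295799/4084080 ≈ 67.41.

67.41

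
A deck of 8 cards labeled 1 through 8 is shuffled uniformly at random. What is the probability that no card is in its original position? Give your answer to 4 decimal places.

This is the derangement probability: permutations of 8 with no fixed point.
D(8) = 8! · (1 − 1/1! + 1/2! − ··· + (−1)^8/8!) = 14833.
P = 14833/40320 = 2119/5760 ≈ 0.3679.

0.3679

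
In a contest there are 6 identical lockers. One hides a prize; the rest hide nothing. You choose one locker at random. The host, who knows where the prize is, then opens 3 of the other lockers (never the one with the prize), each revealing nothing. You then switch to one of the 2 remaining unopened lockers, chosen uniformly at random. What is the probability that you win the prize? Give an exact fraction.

5/12

Your original locker holds the prize with probability 1/6, so the other 5 collectively hold it with probability 5/6.
The host can always find 3 empty lockers to open, so the reveals don't change that 5/6; it is now spread over the 2 remaining unopened lockers.
P(win by switching) = (5/6) · (1/2) = 5/12.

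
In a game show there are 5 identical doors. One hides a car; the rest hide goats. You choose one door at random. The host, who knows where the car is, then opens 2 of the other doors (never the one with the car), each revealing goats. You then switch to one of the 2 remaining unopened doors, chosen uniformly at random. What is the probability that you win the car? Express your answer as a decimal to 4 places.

0.4000

Your original door holds the car with probability 1/5, so the other 4 collectively hold it with probability 4/5.
The host can always find 2 empty doors to open, so the reveals don't change that 4/5; it is now spread over the 2 remaining unopened doors.
P(win by switching) = (4/5) · (1/2) = 2/5 ≈ 0.4000.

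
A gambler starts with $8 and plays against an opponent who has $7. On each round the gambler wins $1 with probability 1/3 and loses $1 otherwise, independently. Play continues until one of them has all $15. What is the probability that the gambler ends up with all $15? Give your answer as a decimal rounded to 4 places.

0.0078

Let r = q/p = (2/3)/(1/3) = 2. The recurrence P(i) = p·P(i+1) + q·P(i−1) with P(0)=0, P(15)=1 gives P(i) = (1 − r^i)/(1 − r^15).
P(8) = (1 − (2)^8) / (1 − (2)^15) = 255/32767 ≈ 0.0078.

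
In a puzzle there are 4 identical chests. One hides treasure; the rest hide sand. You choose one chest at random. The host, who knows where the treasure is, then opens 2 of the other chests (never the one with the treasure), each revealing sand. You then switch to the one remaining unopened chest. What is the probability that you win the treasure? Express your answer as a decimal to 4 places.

Your original chest holds the treasure with probability 1/4, so the other 3 collectively hold it with probability 3/4.
The host can always find 2 empty chests to open, so the reveals don't change that 3/4; it is now spread over the 1 remaining unopened chest.
P(win by switching) = (3/4) · (1/1) = 3/4 ≈ 0.7500.

0.7500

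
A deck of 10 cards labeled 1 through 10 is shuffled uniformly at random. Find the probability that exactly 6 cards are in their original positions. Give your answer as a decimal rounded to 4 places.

Choose which 6 of the 10 are fixed: C(10,6) = 210 ways.
The remaining 4 must have no fixed point: D(4) = 9.
P = 210·9/3628800 = 1/1920 ≈ 0.0005.

0.0005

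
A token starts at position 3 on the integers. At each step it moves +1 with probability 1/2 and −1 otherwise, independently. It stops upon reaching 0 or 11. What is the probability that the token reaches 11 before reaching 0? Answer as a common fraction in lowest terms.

3/11

With a fair step, P(i) = ½P(i−1) + ½P(i+1) with P(0)=0, P(11)=1 has the linear solution P(i) = i/11.
P(3) = 3/11.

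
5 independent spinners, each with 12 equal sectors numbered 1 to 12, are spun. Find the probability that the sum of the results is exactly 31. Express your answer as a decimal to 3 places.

There are 12^5 = 248832 equally likely outcomes.
The number of ordered 5-tuples from {1,…,12} summing to 31 is 12255.
P(sum = 31) = 12255/248832 = 4085/82944 ≈ 0.049.

0.049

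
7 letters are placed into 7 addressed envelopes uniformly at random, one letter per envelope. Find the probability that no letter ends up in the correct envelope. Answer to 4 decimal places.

This is the derangement probability: permutations of 7 with no fixed point.
D(7) = 7! · (1 − 1/1! + 1/2! − ··· + (−1)^7/7!) = 1854.
P = 1854/5040 = 103/280 ≈ 0.3679.

0.3679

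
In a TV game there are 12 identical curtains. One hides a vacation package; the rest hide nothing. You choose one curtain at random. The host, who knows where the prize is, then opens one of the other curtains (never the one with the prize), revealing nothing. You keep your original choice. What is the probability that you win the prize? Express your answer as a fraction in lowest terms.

1/12

The host can always open an empty curtain regardless of your choice, so this gives no information about your original curtain.
P(win by staying) = 1/12.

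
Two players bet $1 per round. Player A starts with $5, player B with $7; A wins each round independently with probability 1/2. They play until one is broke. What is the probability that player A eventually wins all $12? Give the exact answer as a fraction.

With a fair step, P(i) = ½P(i−1) + ½P(i+1) with P(0)=0, P(12)=1 has the linear solution P(i) = i/12.
P(5) = 5/12.

5/12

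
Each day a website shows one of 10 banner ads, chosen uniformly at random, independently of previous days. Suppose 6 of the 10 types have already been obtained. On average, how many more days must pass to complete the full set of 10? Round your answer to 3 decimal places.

Starting from 6 distinct types, each trial gives a new one with probability (10−i)/10 when i types are held, so the wait for the next new type is 10/(10−i).
E = 10/4 + 10/3 + 10/2 + 10/1 = 125/6 ≈ 20.833.

20.833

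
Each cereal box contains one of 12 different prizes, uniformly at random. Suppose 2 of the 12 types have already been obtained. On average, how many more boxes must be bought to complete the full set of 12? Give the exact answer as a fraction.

Starting from 2 distinct types, each trial gives a new one with probability (12−i)/12 when i types are held, so the wait for the next new type is 12/(12−i).
E = 12/10 + 12/9 + 12/8 + 12/7 + 12/6 + 12/5 + 12/4 + 12/3 + 12/2 + 12/1 = 7381/210.

7381/210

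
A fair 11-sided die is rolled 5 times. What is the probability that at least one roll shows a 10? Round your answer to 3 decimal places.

P(no roll shows a 10) = (10/11)^5 ≈ 0.621.
P(at least one) = 1 − 0.621 = 0.379.

0.379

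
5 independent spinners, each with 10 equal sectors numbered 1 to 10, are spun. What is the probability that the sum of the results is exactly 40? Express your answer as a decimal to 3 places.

There are 10^5 = 100000 equally likely outcomes.
The number of ordered 5-tuples from {1,…,10} summing to 40 is 996.
P(sum = 40) = 996/100000 = 249/25000 ≈ 0.010.

0.010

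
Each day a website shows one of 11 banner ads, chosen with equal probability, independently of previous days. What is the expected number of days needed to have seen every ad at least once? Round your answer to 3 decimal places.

After i distinct types are collected, each trial gives a new one with probability (11−i)/11, so the expected wait for the next new type is 11/(11−i).
E = 11/11 + 11/10 + 11/9 + 11/8 + 11/7 + 11/6 + 11/5 + 11/4 + 11/3 + 11/2 + 11/1 = 83711/2520 ≈ 33.219.

33.219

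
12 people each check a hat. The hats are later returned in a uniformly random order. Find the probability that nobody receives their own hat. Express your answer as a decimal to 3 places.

0.368

This is the derangement probability: permutations of 12 with no fixed point.
D(12) = 12! · (1 − 1/1! + 1/2! − ··· + (−1)^12/12!) = 176214841.
P = 176214841/479001600 = 16019531/43545600 ≈ 0.368.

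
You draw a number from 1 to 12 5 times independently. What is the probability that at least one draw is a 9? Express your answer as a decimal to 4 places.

0.3528

P(no draw is a 9) = (11/12)^5 ≈ 0.6472.
P(at least one) = 1 − 0.6472 = 0.3528.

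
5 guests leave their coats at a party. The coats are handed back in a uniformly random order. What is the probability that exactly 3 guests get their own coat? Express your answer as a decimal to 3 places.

0.083

Choose which 3 of the 5 are fixed: C(5,3) = 10 ways.
The remaining 2 must have no fixed point: D(2) = 1.
P = 10·1/120 = 1/12 ≈ 0.083.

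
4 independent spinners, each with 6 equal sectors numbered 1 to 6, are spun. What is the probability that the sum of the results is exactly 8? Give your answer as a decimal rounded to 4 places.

0.0270

There are 6^4 = 1296 equally likely outcomes.
The number of ordered 4-tuples from {1,…,6} summing to 8 is 35.
P(sum = 8) = 35/1296 ≈ 0.0270.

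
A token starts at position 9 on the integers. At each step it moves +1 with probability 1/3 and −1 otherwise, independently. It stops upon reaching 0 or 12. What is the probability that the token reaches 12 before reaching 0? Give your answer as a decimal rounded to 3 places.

Let r = q/p = (2/3)/(1/3) = 2. The recurrence P(i) = p·P(i+1) + q·P(i−1) with P(0)=0, P(12)=1 gives P(i) = (1 − r^i)/(1 − r^12).
P(9) = (1 − (2)^9) / (1 − (2)^12) = 73/585 ≈ 0.125.

0.125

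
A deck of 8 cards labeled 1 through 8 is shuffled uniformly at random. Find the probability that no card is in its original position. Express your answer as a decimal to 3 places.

0.368

This is the derangement probability: permutations of 8 with no fixed point.
D(8) = 8! · (1 − 1/1! + 1/2! − ··· + (−1)^8/8!) = 14833.
P = 14833/40320 = 2119/5760 ≈ 0.368.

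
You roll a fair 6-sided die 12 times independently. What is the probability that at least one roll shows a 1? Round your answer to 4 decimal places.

P(no roll shows a 1) = (5/6)^12 ≈ 0.1122.
P(at least one) = 1 − 0.1122 = 0.8878.

0.8878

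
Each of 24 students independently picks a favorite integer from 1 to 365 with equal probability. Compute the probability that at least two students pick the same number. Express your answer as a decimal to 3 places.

0.538

It's easier to compute the probability that all 24 are distinct.
P(all distinct) = 365/365 · 364/365 · ··· · 342/365 ≈ 0.462.
So the probability of at least one match is 1 − 0.462 = 0.538.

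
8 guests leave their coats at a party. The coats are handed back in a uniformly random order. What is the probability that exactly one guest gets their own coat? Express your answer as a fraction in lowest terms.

Choose which one is fixed: C(8,1) = 8 ways.
The remaining 7 must have no fixed point: D(7) = 1854.
P = 8·1854/40320 = 103/280.

103/280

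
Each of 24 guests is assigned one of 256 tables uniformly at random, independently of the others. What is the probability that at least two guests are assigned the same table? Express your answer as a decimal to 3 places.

It's easier to compute the probability that all 24 are distinct.
P(all distinct) = 256/256 · 255/256 · ··· · 233/256 ≈ 0.329.
So the probability of at least one match is 1 − 0.329 = 0.671.

0.671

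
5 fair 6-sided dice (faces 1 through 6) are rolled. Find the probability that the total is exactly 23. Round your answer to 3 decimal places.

0.039

There are 6^5 = 7776 equally likely outcomes.
The number of ordered 5-tuples from {1,…,6} summing to 23 is 305.
P(sum = 23) = 305/7776 ≈ 0.039.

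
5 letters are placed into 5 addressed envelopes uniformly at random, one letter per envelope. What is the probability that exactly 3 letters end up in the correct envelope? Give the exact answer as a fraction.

1/12

Choose which 3 of the 5 are fixed: C(5,3) = 10 ways.
The remaining 2 must have no fixed point: D(2) = 1.
P = 10·1/120 = 1/12.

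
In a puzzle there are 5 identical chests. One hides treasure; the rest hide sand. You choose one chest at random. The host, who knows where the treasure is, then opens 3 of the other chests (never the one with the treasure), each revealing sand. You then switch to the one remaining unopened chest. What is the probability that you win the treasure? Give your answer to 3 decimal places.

0.800

Your original chest holds the treasure with probability 1/5, so the other 4 collectively hold it with probability 4/5.
The host can always find 3 empty chests to open, so the reveals don't change that 4/5; it is now spread over the 1 remaining unopened chest.
P(win by switching) = (4/5) · (1/1) = 4/5 ≈ 0.800.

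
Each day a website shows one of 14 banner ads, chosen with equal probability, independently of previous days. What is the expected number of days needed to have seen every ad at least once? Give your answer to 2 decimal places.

After i distinct types are collected, each trial gives a new one with probability (14−i)/14, so the expected wait for the next new type is 14/(14−i).
E = 14/14 + 14/13 + 14/12 + 14/11 + 14/10 + 14/9 + 14/8 + 14/7 + 14/6 + 14/5 + 14/4 + 14/3 + 14/2 + 14/1 = 1171733/25740 ≈ 45.52.

45.52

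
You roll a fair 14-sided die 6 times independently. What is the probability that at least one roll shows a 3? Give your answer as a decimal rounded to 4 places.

P(no roll shows a 3) = (13/14)^6 ≈ 0.6410.
P(at least one) = 1 − 0.6410 = 0.3590.

0.3590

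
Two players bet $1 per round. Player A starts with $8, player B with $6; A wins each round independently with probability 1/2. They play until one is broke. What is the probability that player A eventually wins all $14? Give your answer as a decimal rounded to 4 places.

With a fair step, P(i) = ½P(i−1) + ½P(i+1) with P(0)=0, P(14)=1 has the linear solution P(i) = i/14.
P(8) = 8/14 = 4/7 ≈ 0.5714.

0.5714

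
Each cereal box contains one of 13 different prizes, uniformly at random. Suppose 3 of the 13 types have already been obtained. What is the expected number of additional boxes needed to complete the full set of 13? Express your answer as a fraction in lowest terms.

Starting from 3 distinct types, each trial gives a new one with probability (13−i)/13 when i types are held, so the wait for the next new type is 13/(13−i).
E = 13/10 + 13/9 + 13/8 + 13/7 + 13/6 + 13/5 + 13/4 + 13/3 + 13/2 + 13/1 = 95953/2520.

95953/2520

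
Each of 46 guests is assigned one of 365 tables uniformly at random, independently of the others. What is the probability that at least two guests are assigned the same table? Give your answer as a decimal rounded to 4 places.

It's easier to compute the probability that all 46 are distinct.
P(all distinct) = 365/365 · 364/365 · ··· · 320/365 ≈ 0.0517.
So the probability of at least one match is 1 − 0.0517 = 0.9483.

0.9483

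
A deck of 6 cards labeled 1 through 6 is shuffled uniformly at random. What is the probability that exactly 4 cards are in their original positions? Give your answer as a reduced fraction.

1/48

Choose which 4 of the 6 are fixed: C(6,4) = 15 ways.
The remaining 2 must have no fixed point: D(2) = 1.
P = 15·1/720 = 1/48.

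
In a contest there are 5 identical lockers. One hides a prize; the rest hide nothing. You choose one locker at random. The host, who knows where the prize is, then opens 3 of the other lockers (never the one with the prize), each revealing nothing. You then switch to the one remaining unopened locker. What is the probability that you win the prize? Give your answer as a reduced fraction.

Your original locker holds the prize with probability 1/5, so the other 4 collectively hold it with probability 4/5.
The host can always find 3 empty lockers to open, so the reveals don't change that 4/5; it is now spread over the 1 remaining unopened locker.
P(win by switching) = (4/5) · (1/1) = 4/5.

4/5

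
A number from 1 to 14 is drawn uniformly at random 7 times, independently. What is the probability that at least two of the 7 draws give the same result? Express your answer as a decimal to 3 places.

P(all 7 different) = 14/14 · 13/14 · ··· · 8/14 ≈ 0.164.
P(at least two equal) = 1 − 0.164 = 0.836.

0.836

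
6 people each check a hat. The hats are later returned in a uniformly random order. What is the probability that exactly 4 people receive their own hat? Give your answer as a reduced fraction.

Choose which 4 of the 6 are fixed: C(6,4) = 15 ways.
The remaining 2 must have no fixed point: D(2) = 1.
P = 15·1/720 = 1/48.

1/48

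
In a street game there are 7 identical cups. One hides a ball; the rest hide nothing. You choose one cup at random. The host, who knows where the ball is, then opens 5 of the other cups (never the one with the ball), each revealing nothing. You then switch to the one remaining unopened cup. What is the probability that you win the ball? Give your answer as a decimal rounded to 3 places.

0.857

Your original cup holds the ball with probability 1/7, so the other 6 collectively hold it with probability 6/7.
The host can always find 5 empty cups to open, so the reveals don't change that 6/7; it is now spread over the 1 remaining unopened cup.
P(win by switching) = (6/7) · (1/1) = 6/7 ≈ 0.857.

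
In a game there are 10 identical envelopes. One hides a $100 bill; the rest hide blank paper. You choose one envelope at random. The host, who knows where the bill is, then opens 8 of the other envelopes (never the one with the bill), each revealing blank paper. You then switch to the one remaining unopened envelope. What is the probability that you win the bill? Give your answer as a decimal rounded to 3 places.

Your original envelope holds the bill with probability 1/10, so the other 9 collectively hold it with probability 9/10.
The host can always find 8 empty envelopes to open, so the reveals don't change that 9/10; it is now spread over the 1 remaining unopened envelope.
P(win by switching) = (9/10) · (1/1) = 9/10 ≈ 0.900.

0.900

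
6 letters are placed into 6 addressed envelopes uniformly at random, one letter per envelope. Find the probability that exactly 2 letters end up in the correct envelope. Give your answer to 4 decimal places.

0.1875

Choose which 2 of the 6 are fixed: C(6,2) = 15 ways.
The remaining 4 must have no fixed point: D(4) = 9.
P = 15·9/720 = 3/16 ≈ 0.1875.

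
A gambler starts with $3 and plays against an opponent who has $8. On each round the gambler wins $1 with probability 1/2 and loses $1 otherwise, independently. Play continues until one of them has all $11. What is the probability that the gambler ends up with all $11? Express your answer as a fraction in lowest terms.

With a fair step, P(i) = ½P(i−1) + ½P(i+1) with P(0)=0, P(11)=1 has the linear solution P(i) = i/11.
P(3) = 3/11.

3/11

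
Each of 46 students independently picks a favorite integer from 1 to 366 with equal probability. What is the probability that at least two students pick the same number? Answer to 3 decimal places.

It's easier to compute the probability that all 46 are distinct.
P(all distinct) = 366/366 · 365/366 · ··· · 321/366 ≈ 0.052.
So the probability of at least one match is 1 − 0.052 = 0.948.

0.948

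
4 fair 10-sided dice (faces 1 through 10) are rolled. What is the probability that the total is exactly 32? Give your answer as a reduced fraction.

33/2000

There are 10^4 = 10000 equally likely outcomes.
The number of ordered 4-tuples from {1,…,10} summing to 32 is 165.
P(sum = 32) = 165/10000 = 33/2000.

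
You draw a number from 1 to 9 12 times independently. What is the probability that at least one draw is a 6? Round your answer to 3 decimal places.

0.757

P(no draw is a 6) = (8/9)^12 ≈ 0.243.
P(at least one) = 1 − 0.243 = 0.757.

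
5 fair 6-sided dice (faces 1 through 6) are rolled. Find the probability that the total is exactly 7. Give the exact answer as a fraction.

5/2592

There are 6^5 = 7776 equally likely outcomes.
The number of ordered 5-tuples from {1,…,6} summing to 7 is 15.
P(sum = 7) = 15/7776 = 5/2592.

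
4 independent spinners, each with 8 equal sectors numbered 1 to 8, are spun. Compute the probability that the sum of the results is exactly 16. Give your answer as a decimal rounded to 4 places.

There are 8^4 = 4096 equally likely outcomes.
The number of ordered 4-tuples from {1,…,8} summing to 16 is 315.
P(sum = 16) = 315/4096 ≈ 0.0769.

0.0769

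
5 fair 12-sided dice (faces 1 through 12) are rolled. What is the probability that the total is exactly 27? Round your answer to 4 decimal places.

There are 12^5 = 248832 equally likely outcomes.
The number of ordered 5-tuples from {1,…,12} summing to 27 is 9945.
P(sum = 27) = 9945/248832 = 1105/27648 ≈ 0.0400.

0.0400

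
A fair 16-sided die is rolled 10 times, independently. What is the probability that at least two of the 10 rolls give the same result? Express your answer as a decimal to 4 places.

0.9736

P(all 10 different) = 16/16 · 15/16 · ··· · 7/16 ≈ 0.0264.
P(at least two equal) = 1 − 0.0264 = 0.9736.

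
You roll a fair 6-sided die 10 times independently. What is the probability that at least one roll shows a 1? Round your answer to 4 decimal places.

P(no roll shows a 1) = (5/6)^10 ≈ 0.1615.
P(at least one) = 1 − 0.1615 = 0.8385.

0.8385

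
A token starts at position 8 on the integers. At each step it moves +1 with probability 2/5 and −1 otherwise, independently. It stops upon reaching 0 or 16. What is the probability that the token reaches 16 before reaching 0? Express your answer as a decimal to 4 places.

0.0376

Let r = q/p = (3/5)/(2/5) = 3/2. The recurrence P(i) = p·P(i+1) + q·P(i−1) with P(0)=0, P(16)=1 gives P(i) = (1 − r^i)/(1 − r^16).
P(8) = (1 − (3/2)^8) / (1 − (3/2)^16) = 256/6817 ≈ 0.0376.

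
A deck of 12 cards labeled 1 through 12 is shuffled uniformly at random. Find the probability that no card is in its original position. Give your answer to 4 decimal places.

This is the derangement probability: permutations of 12 with no fixed point.
D(12) = 12! · (1 − 1/1! + 1/2! − ··· + (−1)^12/12!) = 176214841.
P = 176214841/479001600 = 16019531/43545600 ≈ 0.3679.

0.3679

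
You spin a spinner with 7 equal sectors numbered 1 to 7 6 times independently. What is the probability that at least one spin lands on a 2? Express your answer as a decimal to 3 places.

P(no spin lands on a 2) = (6/7)^6 ≈ 0.397.
P(at least one) = 1 − 0.397 = 0.603.

0.603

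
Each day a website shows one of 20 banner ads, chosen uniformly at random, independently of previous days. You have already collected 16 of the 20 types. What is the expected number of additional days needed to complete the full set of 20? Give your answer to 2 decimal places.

Starting from 16 distinct types, each trial gives a new one with probability (20−i)/20 when i types are held, so the wait for the next new type is 20/(20−i).
E = 20/4 + 20/3 + 20/2 + 20/1 = 125/3 ≈ 41.67.

41.67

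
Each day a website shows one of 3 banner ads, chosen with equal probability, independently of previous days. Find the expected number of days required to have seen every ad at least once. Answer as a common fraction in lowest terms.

11/2

After i distinct types are collected, each trial gives a new one with probability (3−i)/3, so the expected wait for the next new type is 3/(3−i).
E = 3/3 + 3/2 + 3/1 = 11/2.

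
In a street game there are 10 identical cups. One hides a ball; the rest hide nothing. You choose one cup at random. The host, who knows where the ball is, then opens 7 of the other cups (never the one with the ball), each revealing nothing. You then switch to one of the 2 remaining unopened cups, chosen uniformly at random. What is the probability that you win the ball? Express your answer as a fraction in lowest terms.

Your original cup holds the ball with probability 1/10, so the other 9 collectively hold it with probability 9/10.
The host can always find 7 empty cups to open, so the reveals don't change that 9/10; it is now spread over the 2 remaining unopened cups.
P(win by switching) = (9/10) · (1/2) = 9/20.

9/20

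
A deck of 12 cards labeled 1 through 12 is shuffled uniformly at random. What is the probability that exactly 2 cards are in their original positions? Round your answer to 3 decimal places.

Choose which 2 of the 12 are fixed: C(12,2) = 66 ways.
The remaining 10 must have no fixed point: D(10) = 1334961.
P = 66·1334961/479001600 = 16481/89600 ≈ 0.184.

0.184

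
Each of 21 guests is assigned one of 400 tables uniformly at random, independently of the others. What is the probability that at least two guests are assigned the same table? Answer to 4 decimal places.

It's easier to compute the probability that all 21 are distinct.
P(all distinct) = 400/400 · 399/400 · ··· · 380/400 ≈ 0.5861.
So the probability of at least one match is 1 − 0.5861 = 0.4139.

0.4139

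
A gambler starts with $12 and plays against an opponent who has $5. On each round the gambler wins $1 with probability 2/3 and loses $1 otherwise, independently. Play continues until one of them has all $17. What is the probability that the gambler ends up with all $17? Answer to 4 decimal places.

0.9998

Let r = q/p = (1/3)/(2/3) = 1/2. The recurrence P(i) = p·P(i+1) + q·P(i−1) with P(0)=0, P(17)=1 gives P(i) = (1 − r^i)/(1 − r^17).
P(12) = (1 − (1/2)^12) / (1 − (1/2)^17) = 131040/131071 ≈ 0.9998.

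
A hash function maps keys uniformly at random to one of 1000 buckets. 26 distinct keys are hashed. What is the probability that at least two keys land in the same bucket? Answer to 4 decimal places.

0.2795

It's easier to compute the probability that all 26 are distinct.
P(all distinct) = 1000/1000 · 999/1000 · ··· · 975/1000 ≈ 0.7205.
So the probability of at least one match is 1 − 0.7205 = 0.2795.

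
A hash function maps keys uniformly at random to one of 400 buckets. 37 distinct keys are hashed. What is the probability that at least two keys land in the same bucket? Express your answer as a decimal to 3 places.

It's easier to compute the probability that all 37 are distinct.
P(all distinct) = 400/400 · 399/400 · ··· · 364/400 ≈ 0.179.
So the probability of at least one match is 1 − 0.179 = 0.821.

0.821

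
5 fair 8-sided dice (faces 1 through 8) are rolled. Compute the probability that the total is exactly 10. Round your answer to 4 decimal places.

There are 8^5 = 32768 equally likely outcomes.
The number of ordered 5-tuples from {1,…,8} summing to 10 is 126.
P(sum = 10) = 126/32768 = 63/16384 ≈ 0.0038.

0.0038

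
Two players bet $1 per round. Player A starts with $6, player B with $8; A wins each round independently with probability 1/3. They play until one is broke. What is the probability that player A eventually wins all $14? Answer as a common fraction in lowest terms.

21/5461

Let r = q/p = (2/3)/(1/3) = 2. The recurrence P(i) = p·P(i+1) + q·P(i−1) with P(0)=0, P(14)=1 gives P(i) = (1 − r^i)/(1 − r^14).
P(6) = (1 − (2)^6) / (1 − (2)^14) = 21/5461.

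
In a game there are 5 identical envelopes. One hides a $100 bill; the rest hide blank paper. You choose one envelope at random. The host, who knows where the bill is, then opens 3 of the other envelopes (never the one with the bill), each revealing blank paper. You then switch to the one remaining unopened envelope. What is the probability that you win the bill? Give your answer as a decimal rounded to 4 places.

Your original envelope holds the bill with probability 1/5, so the other 4 collectively hold it with probability 4/5.
The host can always find 3 empty envelopes to open, so the reveals don't change that 4/5; it is now spread over the 1 remaining unopened envelope.
P(win by switching) = (4/5) · (1/1) = 4/5 ≈ 0.8000.

0.8000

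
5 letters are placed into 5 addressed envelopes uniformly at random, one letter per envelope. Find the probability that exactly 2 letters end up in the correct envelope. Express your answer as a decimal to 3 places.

0.167

Choose which 2 of the 5 are fixed: C(5,2) = 10 ways.
The remaining 3 must have no fixed point: D(3) = 2.
P = 10·2/120 = 1/6 ≈ 0.167.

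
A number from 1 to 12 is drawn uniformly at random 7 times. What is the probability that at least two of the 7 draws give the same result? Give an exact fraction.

3071/3456

P(all 7 different) = 12/12 · 11/12 · ··· · 6/12 = 385/3456.
P(at least two equal) = 1 − 385/3456 = 3071/3456.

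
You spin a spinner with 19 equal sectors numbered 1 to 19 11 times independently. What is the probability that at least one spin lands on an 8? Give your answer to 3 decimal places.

P(no spin lands on an 8) = (18/19)^11 ≈ 0.552.
P(at least one) = 1 − 0.552 = 0.448.

0.448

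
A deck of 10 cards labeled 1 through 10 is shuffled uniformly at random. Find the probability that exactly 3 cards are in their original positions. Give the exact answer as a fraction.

103/1680

Choose which 3 of the 10 are fixed: C(10,3) = 120 ways.
The remaining 7 must have no fixed point: D(7) = 1854.
P = 120·1854/3628800 = 103/1680.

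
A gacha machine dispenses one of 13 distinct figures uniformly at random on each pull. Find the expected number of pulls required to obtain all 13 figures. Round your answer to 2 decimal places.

41.34

After i distinct types are collected, each trial gives a new one with probability (13−i)/13, so the expected wait for the next new type is 13/(13−i).
E = 13/13 + 13/12 + 13/11 + 13/10 + 13/9 + 13/8 + 13/7 + 13/6 + 13/5 + 13/4 + 13/3 + 13/2 + 13/1 = 1145993/27720 ≈ 41.34.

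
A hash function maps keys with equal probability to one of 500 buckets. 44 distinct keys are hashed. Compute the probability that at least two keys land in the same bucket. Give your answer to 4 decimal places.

0.8576

It's easier to compute the probability that all 44 are distinct.
P(all distinct) = 500/500 · 499/500 · ··· · 457/500 ≈ 0.1424.
So the probability of at least one match is 1 − 0.1424 = 0.8576.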